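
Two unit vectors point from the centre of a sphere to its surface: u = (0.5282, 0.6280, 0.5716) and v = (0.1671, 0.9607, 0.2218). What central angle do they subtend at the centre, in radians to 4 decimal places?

u·v = 0.8184; |u| = 1.0001, |v| = 1.0000.
cos θ = (u·v)/(|u||v|) = 0.8183, so θ = 0.6124 rad.

0.6124 rad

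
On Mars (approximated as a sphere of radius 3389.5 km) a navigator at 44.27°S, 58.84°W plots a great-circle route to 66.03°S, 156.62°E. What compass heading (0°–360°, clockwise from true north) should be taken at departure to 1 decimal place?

194.9°

Δλ = -144.540° = -2.5227 rad.
y = sin Δλ · cos φ₂ = (-0.5801)(0.4063) = -0.2357
x = cos φ₁ sin φ₂ − sin φ₁ cos φ₂ cos Δλ = (0.7161)(-0.9138) − (-0.6980)(0.4063)(-0.8145) = -0.8853
θ = atan2(y, x) = -165.09°; adding 360° gives 194.9°.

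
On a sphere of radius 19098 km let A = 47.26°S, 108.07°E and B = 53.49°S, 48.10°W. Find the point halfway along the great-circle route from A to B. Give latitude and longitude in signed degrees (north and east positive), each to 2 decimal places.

-79.85°, 47.29°

Central angle δ = 1.3480 rad. Interpolating on the sphere with fraction f = 0.5:
P = [sin((1−f)δ)·A + sin(fδ)·B] / sin δ = 0.6399·A + 0.6399·B in Cartesian coordinates,
giving P = (0.1196, 0.1295, -0.9843), i.e. latitude -79.85°, longitude 47.29°.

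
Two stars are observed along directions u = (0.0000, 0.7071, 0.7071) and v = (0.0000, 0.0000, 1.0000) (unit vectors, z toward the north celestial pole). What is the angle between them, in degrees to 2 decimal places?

45.00°

u·v = 0.7071; |u| = 1.0000, |v| = 1.0000.
cos θ = (u·v)/(|u||v|) = 0.7071, so θ = 45.00°.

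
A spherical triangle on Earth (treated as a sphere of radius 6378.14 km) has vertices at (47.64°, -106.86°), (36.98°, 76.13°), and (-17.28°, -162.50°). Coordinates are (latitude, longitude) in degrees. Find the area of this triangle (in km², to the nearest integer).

84621972 km²

Side lengths (central angles): a = 2.1843, b = 1.4267, c = 1.6640 rad; semiperimeter s = 2.6375.
By l'Huilier's theorem, tan(E/4) = √[tan(s/2) tan((s−a)/2) tan((s−b)/2) tan((s−c)/2)], giving spherical excess E = 2.0802 rad.
Area = E·R² = 2.0802 × (6378.14)² ≈ 84621972 km².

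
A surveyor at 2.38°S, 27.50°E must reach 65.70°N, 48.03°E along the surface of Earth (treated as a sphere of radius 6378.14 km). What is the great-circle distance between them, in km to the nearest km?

7757 km

Let φ₁ = -0.0415 rad, φ₂ = 1.1467 rad, and Δλ = 0.3583 rad.
cos c = sin φ₁ sin φ₂ + cos φ₁ cos φ₂ cos Δλ = (-0.0415)(0.9114) + (0.9991)(0.4115)(0.9365) = 0.34720,
so c = arccos(0.34720) = 1.21621 rad.
Distance = R·c = 6378.14 × 1.2162 ≈ 7757 km.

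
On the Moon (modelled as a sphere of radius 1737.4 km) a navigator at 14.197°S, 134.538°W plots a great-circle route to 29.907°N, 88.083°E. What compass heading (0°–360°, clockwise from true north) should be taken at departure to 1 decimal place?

299.1°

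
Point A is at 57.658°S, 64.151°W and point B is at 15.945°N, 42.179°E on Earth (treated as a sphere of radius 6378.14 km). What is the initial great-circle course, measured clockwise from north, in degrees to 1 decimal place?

With φ₁ = -1.0063, φ₂ = 0.2783, Δλ = 1.8558 rad, the forward-azimuth formula gives
θ = atan2( sin Δλ cos φ₂ , cos φ₁ sin φ₂ − sin φ₁ cos φ₂ cos Δλ ) = atan2(0.9227, -0.0814) = 95.04°.
So the initial bearing is 95.0°.

95.0°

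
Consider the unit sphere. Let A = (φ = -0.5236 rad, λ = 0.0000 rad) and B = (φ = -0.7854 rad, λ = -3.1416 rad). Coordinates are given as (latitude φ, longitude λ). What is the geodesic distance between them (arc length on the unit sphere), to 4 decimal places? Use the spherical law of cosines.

With latitudes φ₁ = -30.000°, φ₂ = -45.000° and longitude difference Δλ = 180.000°:
cos c = sin φ₁ sin φ₂ + cos φ₁ cos φ₂ cos Δλ = (-0.5000)(-0.7071) + (0.8660)(0.7071)(-1.0000) = -0.25882,
so c = arccos(-0.25882) = 1.83259 rad.
On the unit sphere the arc length equals the central angle: 1.8326.

1.8326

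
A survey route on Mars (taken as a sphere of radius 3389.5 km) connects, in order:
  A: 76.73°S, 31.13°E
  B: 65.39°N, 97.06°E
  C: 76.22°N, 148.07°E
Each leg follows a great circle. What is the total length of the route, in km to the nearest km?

Leg A→B: central angle 2.5790 rad, distance 8741.7 km.
Leg B→C: central angle 0.3320 rad, distance 1125.2 km.
Total: 8741.7 + 1125.2 ≈ 9867 km.

9867 km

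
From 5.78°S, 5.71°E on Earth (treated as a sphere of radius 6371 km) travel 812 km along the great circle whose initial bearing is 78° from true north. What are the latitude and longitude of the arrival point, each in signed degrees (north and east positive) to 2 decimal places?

-4.22°, 12.87°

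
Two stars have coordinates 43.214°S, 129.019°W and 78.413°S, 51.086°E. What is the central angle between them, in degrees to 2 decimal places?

Let φ₁ = -0.7542 rad, φ₂ = -1.3686 rad, and Δλ = -3.1398 rad.
Haversine: a = sin²(Δφ/2) + cos φ₁ cos φ₂ sin²(Δλ/2) = 0.0914 + (0.7288)(0.2009)(1.0000) = 0.23781.
Central angle c = 2·arcsin(√a) = 1.01880 rad.
So the angular separation is 58.37°.

58.37°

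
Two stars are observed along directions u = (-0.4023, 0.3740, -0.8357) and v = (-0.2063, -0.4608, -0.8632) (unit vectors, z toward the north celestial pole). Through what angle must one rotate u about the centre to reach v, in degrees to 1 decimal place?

u·v = 0.6320; |u| = 1.0001, |v| = 1.0000.
cos θ = (u·v)/(|u||v|) = 0.6320, so θ = 50.8°.

50.8°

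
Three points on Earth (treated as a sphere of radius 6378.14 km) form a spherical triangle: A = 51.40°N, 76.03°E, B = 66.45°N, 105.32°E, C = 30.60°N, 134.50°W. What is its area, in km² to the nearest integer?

Side lengths (central angles): a = 1.2726, b = 1.6356, c = 0.3658 rad; semiperimeter s = 1.6370.
By l'Huilier's theorem, tan(E/4) = √[tan(s/2) tan((s−a)/2) tan((s−b)/2) tan((s−c)/2)], giving spherical excess E = 0.0410 rad.
Area = E·R² = 0.0410 × (6378.14)² ≈ 1668025 km².

1668025 km²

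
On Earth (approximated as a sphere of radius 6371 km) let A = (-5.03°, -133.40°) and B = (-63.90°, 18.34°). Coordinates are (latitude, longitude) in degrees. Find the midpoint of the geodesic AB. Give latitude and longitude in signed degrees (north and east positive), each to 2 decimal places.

-56.87°, -114.51°

The central angle between A and B is δ = 1.8831 rad.
With f = 0.5, the slerp weights are sin((1−f)δ)/sin δ = 0.8496 and sin(fδ)/sin δ = 0.8496.
Weighted sum of the unit vectors: (0.8496)·(-0.6844,-0.7238,-0.0877) + (0.8496)·(0.4176,0.1384,-0.8980) = (-0.2267, -0.4973, -0.8374).
Converting back: φ = atan2(z, √(x²+y²)) = -56.87°, λ = atan2(y, x) = -114.51°.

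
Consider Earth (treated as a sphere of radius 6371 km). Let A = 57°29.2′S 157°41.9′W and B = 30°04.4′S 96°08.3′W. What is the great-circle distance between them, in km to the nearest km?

5549 km

Let φ₁ = -1.0033 rad, φ₂ = -0.5249 rad, and Δλ = 1.0744 rad.
cos c = sin φ₁ sin φ₂ + cos φ₁ cos φ₂ cos Δλ = (-0.8433)(-0.5011) + (0.5375)(0.8654)(0.4762) = 0.64409,
so c = arccos(0.64409) = 0.87097 rad.
Distance = R·c = 6371 × 0.8710 ≈ 5549 km.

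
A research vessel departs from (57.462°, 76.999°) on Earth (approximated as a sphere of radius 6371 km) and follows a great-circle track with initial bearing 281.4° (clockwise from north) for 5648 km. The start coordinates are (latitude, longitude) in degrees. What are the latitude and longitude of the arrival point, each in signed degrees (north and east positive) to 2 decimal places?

Angular distance δ = d/R = 5648/6371 = 0.88652 rad; initial bearing θ = 4.9114 rad.
sin φ₂ = sin φ₁ cos δ + cos φ₁ sin δ cos θ = (0.8430)(0.6321) + (0.5379)(0.7749)(0.1977) = 0.6153, so φ₂ = 37.97°.
Δλ = atan2(sin θ sin δ cos φ₁, cos δ − sin φ₁ sin φ₂) = atan2(-0.4086, 0.1134) = -74.485°.
λ₂ = 76.999° − 74.485° = 2.51°.

37.97°, 2.51°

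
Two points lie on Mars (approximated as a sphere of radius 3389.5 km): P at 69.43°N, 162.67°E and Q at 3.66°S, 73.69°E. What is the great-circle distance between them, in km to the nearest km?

In radians: φ₁ = 1.2118, φ₂ = -0.0639, Δλ = -88.980° = -1.5530 rad.
Haversine: a = sin²(Δφ/2) + cos φ₁ cos φ₂ sin²(Δλ/2) = 0.3546 + (0.3514)(0.9980)(0.4911) = 0.52676.
Central angle c = 2·arcsin(√a) = 1.62435 rad.
Distance = R·c = 3389.5 × 1.6243 ≈ 5506 km.

5506 km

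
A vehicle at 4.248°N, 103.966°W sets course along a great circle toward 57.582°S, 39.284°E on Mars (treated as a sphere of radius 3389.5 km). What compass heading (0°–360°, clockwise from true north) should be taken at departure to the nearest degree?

158°

Δλ = 143.250° = 2.5002 rad.
y = sin Δλ · cos φ₂ = (0.5983)(0.5361) = 0.3208
x = cos φ₁ sin φ₂ − sin φ₁ cos φ₂ cos Δλ = (0.9973)(-0.8442) − (0.0741)(0.5361)(-0.8013) = -0.8100
θ = atan2(y, x) = 158.40°, so the bearing is 158°.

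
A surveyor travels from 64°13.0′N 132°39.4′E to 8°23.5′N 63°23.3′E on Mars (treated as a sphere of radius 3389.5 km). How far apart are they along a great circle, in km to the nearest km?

In radians: φ₁ = 1.1208, φ₂ = 0.1465, Δλ = -69.268° = -1.2090 rad.
Haversine: a = sin²(Δφ/2) + cos φ₁ cos φ₂ sin²(Δλ/2) = 0.2191 + (0.4350)(0.9893)(0.3230) = 0.35813.
Central angle c = 2·arcsin(√a) = 1.28311 rad.
Distance = R·c = 3389.5 × 1.2831 ≈ 4349 km.

4349 km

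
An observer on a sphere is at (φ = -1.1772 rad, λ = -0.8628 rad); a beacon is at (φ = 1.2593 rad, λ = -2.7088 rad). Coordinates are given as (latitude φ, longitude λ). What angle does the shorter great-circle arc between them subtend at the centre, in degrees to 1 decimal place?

155.6°

With latitudes φ₁ = -67.449°, φ₂ = 72.153° and longitude difference Δλ = -105.768°:
Haversine: a = sin²(Δφ/2) + cos φ₁ cos φ₂ sin²(Δλ/2) = 0.8808 + (0.3835)(0.3065)(0.6359) = 0.95552.
Central angle c = 2·arcsin(√a) = 2.71658 rad.
So the angular separation is 155.6°.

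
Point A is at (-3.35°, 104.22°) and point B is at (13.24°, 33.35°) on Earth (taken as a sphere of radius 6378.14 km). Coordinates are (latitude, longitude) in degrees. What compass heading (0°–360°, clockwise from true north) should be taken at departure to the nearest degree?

285°

With φ₁ = -0.0585, φ₂ = 0.2311, Δλ = -1.2369 rad, the forward-azimuth formula gives
θ = atan2( sin Δλ cos φ₂ , cos φ₁ sin φ₂ − sin φ₁ cos φ₂ cos Δλ ) = atan2(-0.9197, 0.2473) = -74.95°.
Adding 360° brings this into [0°, 360°): 285°.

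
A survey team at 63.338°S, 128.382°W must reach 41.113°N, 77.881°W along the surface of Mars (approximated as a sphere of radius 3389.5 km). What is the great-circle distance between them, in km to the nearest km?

6618 km

With latitudes φ₁ = -63.338°, φ₂ = 41.113° and longitude difference Δλ = 50.501°:
Haversine: a = sin²(Δφ/2) + cos φ₁ cos φ₂ sin²(Δλ/2) = 0.6248 + (0.4487)(0.7534)(0.1820) = 0.68630.
Central angle c = 2·arcsin(√a) = 1.95259 rad.
Distance = R·c = 3389.5 × 1.9526 ≈ 6618 km.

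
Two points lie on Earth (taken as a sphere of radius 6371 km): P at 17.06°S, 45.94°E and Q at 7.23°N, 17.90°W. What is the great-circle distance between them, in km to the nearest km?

7516 km

In radians: φ₁ = -0.2978, φ₂ = 0.1262, Δλ = -63.840° = -1.1142 rad.
Haversine: a = sin²(Δφ/2) + cos φ₁ cos φ₂ sin²(Δλ/2) = 0.0443 + (0.9560)(0.9920)(0.2796) = 0.30940.
Central angle c = 2·arcsin(√a) = 1.17970 rad.
Distance = R·c = 6371 × 1.1797 ≈ 7516 km.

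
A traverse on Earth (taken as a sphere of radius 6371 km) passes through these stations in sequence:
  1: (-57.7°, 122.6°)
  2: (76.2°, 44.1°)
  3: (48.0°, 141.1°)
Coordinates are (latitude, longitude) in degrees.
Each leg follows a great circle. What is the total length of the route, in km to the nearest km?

20915 km

Leg 1→2: central angle 2.4905 rad, distance 15867.3 km.
Leg 2→3: central angle 0.7923 rad, distance 5047.5 km.
Total: 15867.3 + 5047.5 ≈ 20915 km.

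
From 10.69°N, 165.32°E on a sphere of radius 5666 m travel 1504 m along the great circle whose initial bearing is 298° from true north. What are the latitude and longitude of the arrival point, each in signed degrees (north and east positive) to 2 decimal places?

17.46°, 151.27°

Angular distance δ = d/R = 1504/5666 = 0.26544 rad; initial bearing θ = 5.2011 rad.
sin φ₂ = sin φ₁ cos δ + cos φ₁ sin δ cos θ = (0.1855)(0.9650) + (0.9826)(0.2623)(0.4695) = 0.3000, so φ₂ = 17.46°.
Δλ = atan2(sin θ sin δ cos φ₁, cos δ − sin φ₁ sin φ₂) = atan2(-0.2276, 0.9093) = -14.053°.
λ₂ = 165.320° − 14.053° = 151.27°.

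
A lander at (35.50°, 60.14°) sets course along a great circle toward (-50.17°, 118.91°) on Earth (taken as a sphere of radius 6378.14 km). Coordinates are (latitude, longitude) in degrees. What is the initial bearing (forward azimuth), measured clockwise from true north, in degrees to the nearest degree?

146°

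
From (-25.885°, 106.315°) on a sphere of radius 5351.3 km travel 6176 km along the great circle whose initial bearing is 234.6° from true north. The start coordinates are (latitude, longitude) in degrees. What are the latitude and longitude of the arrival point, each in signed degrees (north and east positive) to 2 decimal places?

-40.79°, 26.42°

Angular distance δ = d/R = 6176/5351.3 = 1.15411 rad; initial bearing θ = 4.0945 rad.
sin φ₂ = sin φ₁ cos δ + cos φ₁ sin δ cos θ = (-0.4366)(0.4047) + (0.8997)(0.9144)(-0.5793) = -0.6533, so φ₂ = -40.79°.
Δλ = atan2(sin θ sin δ cos φ₁, cos δ − sin φ₁ sin φ₂) = atan2(-0.6706, 0.1195) = -79.893°.
λ₂ = 106.315° − 79.893° = 26.42°.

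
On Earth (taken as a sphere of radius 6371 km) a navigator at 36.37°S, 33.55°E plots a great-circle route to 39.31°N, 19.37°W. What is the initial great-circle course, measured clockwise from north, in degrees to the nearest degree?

322°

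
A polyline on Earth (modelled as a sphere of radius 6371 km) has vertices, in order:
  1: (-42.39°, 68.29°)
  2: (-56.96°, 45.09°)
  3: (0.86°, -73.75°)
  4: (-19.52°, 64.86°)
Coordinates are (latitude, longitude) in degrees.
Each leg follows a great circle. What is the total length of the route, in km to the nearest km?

29147 km

Leg 1→2: central angle 0.3618 rad, distance 2304.7 km.
Leg 2→3: central angle 1.8500 rad, distance 11786.1 km.
Leg 3→4: central angle 2.3632 rad, distance 15055.9 km.
Total: 2304.7 + 11786.1 + 15055.9 ≈ 29147 km.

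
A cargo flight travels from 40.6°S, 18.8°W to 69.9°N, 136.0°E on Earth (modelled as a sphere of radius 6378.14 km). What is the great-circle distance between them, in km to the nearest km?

In radians: φ₁ = -0.7086, φ₂ = 1.2200, Δλ = 154.800° = 2.7018 rad.
cos c = sin φ₁ sin φ₂ + cos φ₁ cos φ₂ cos Δλ = (-0.6508)(0.9391) + (0.7593)(0.3437)(-0.9048) = -0.84724,
so c = arccos(-0.84724) = 2.58156 rad.
Distance = R·c = 6378.14 × 2.5816 ≈ 16466 km.

16466 km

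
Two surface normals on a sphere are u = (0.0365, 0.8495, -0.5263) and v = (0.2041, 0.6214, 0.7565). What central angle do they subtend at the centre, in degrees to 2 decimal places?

82.12°

u·v = 0.1372; |u| = 1.0000, |v| = 1.0000.
cos θ = (u·v)/(|u||v|) = 0.1372, so θ = 82.12°.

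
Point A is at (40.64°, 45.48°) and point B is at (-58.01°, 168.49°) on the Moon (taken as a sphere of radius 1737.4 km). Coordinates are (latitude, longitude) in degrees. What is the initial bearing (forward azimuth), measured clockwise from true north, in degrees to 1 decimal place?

135.7°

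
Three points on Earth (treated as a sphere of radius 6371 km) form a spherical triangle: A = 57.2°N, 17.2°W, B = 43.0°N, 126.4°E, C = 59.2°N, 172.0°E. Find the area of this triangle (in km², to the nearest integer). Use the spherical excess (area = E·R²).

14396245 km²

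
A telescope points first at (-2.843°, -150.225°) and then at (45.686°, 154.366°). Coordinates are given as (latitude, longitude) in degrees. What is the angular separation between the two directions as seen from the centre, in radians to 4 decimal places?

1.2019 rad

In radians: φ₁ = -0.0496, φ₂ = 0.7974, Δλ = -55.409° = -0.9671 rad.
cos c = sin φ₁ sin φ₂ + cos φ₁ cos φ₂ cos Δλ = (-0.0496)(0.7155) + (0.9988)(0.6986)(0.5677) = 0.36062,
so c = arccos(0.36062) = 1.20186 rad.
So the angular separation is 1.2019 rad.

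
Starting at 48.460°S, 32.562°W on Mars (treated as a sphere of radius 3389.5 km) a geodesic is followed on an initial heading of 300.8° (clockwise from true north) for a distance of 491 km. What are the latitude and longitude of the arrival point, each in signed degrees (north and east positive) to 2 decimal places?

-43.76°, -42.45°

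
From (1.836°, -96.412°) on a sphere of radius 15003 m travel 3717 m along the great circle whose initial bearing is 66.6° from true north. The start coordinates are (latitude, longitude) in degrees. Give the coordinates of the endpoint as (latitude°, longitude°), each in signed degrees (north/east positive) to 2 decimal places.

Angular distance δ = d/R = 3717/15003 = 0.24775 rad; initial bearing θ = 1.1624 rad.
sin φ₂ = sin φ₁ cos δ + cos φ₁ sin δ cos θ = (0.0320)(0.9695) + (0.9995)(0.2452)(0.3971) = 0.1284, so φ₂ = 7.38°.
Δλ = atan2(sin θ sin δ cos φ₁, cos δ − sin φ₁ sin φ₂) = atan2(0.2249, 0.9654) = 13.117°.
λ₂ = -96.412° + 13.117° = -83.30°.

7.38°, -83.30°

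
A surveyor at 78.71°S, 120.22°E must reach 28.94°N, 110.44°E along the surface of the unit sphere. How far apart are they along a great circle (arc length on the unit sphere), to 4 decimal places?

Let φ₁ = -1.3737 rad, φ₂ = 0.5051 rad, and Δλ = -0.1707 rad.
Haversine: a = sin²(Δφ/2) + cos φ₁ cos φ₂ sin²(Δλ/2) = 0.6516 + (0.1958)(0.8751)(0.0073) = 0.65285.
Central angle c = 2·arcsin(√a) = 1.88146 rad.
On the unit sphere the arc length equals the central angle: 1.8815.

1.8815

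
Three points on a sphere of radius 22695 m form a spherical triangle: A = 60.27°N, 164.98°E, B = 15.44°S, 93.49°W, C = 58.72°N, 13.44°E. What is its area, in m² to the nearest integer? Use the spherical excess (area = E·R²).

788203080 m²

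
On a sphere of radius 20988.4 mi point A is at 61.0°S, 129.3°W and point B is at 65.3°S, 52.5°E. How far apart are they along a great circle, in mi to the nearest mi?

19669 mi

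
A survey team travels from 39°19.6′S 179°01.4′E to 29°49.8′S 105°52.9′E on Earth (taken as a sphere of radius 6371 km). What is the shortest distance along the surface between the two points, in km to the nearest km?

6599 km

Let φ₁ = -0.6864 rad, φ₂ = -0.5206 rad, and Δλ = -1.2766 rad.
Haversine: a = sin²(Δφ/2) + cos φ₁ cos φ₂ sin²(Δλ/2) = 0.0069 + (0.7735)(0.8675)(0.3550) = 0.24507.
Central angle c = 2·arcsin(√a) = 1.03579 rad.
Distance = R·c = 6371 × 1.0358 ≈ 6599 km.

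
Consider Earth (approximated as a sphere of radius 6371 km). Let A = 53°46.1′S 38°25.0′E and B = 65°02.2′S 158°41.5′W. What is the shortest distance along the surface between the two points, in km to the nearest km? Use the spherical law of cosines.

6724 km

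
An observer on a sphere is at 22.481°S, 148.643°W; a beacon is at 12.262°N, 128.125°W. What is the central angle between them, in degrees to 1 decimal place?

Let φ₁ = -0.3924 rad, φ₂ = 0.2140 rad, and Δλ = 0.3581 rad.
Haversine: a = sin²(Δφ/2) + cos φ₁ cos φ₂ sin²(Δλ/2) = 0.0891 + (0.9240)(0.9772)(0.0317) = 0.11778.
Central angle c = 2·arcsin(√a) = 0.70063 rad.
So the angular separation is 40.1°.

40.1°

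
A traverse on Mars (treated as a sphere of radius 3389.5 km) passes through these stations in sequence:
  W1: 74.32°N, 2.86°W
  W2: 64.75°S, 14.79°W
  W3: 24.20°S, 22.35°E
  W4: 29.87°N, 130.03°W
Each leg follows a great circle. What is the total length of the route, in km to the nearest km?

20184 km

Leg W1→W2: central angle 2.4310 rad, distance 8240.0 km.
Leg W2→W3: central angle 0.8218 rad, distance 2785.4 km.
Leg W3→W4: central angle 2.7021 rad, distance 9158.8 km.
Total: 8240.0 + 2785.4 + 9158.8 ≈ 20184 km.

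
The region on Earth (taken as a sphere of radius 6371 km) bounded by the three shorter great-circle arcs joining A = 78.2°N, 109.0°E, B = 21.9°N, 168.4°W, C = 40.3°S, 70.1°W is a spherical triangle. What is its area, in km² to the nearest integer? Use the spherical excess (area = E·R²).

Side lengths (central angles): a = 1.9213, b = 2.4801, c = 1.1707 rad; semiperimeter s = 2.7860.
By l'Huilier's theorem, tan(E/4) = √[tan(s/2) tan((s−a)/2) tan((s−b)/2) tan((s−c)/2)], giving spherical excess E = 2.2871 rad.
Area = E·R² = 2.2871 × (6371)² ≈ 92831634 km².

92831634 km²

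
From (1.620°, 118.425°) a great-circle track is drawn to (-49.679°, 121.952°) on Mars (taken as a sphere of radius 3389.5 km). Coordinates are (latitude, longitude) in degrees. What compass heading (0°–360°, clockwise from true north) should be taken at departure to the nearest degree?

177°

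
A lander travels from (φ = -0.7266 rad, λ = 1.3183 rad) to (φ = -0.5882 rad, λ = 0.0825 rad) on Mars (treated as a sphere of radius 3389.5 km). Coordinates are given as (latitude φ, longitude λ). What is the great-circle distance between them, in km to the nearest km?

Let φ₁ = -0.7266 rad, φ₂ = -0.5882 rad, and Δλ = -1.2358 rad.
Haversine: a = sin²(Δφ/2) + cos φ₁ cos φ₂ sin²(Δλ/2) = 0.0048 + (0.7474)(0.8319)(0.3356) = 0.21348.
Central angle c = 2·arcsin(√a) = 0.96058 rad.
Distance = R·c = 3389.5 × 0.9606 ≈ 3256 km.

3256 km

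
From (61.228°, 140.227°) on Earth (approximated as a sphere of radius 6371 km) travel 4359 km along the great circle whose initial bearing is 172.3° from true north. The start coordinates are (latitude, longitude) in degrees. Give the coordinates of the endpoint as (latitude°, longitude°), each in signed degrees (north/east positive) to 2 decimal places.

22.20°, 145.47°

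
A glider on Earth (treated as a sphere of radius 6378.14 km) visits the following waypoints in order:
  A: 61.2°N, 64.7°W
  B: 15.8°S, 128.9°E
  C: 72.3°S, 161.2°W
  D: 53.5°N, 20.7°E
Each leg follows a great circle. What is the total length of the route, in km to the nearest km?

40481 km

Leg A→B: central angle 2.3311 rad, distance 14868.2 km.
Leg B→C: central angle 1.2026 rad, distance 7670.4 km.
Leg C→D: central angle 2.8132 rad, distance 17942.7 km.
Total: 14868.2 + 7670.4 + 17942.7 ≈ 40481 km.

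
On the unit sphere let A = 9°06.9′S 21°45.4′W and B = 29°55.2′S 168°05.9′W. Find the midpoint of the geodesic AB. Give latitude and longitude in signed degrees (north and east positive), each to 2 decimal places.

Central angle δ = 2.2566 rad. Interpolating on the sphere with fraction f = 0.5:
P = [sin((1−f)δ)·A + sin(fδ)·B] / sin δ = 1.1677·A + 1.1677·B in Cartesian coordinates,
giving P = (0.0805, -0.6361, -0.7674), i.e. latitude -50.12°, longitude -82.79°.

-50.12°, -82.79°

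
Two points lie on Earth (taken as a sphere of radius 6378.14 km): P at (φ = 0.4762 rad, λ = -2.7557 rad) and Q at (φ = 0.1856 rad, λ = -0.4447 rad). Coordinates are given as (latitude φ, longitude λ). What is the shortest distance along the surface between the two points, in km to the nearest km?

13392 km

In radians: φ₁ = 0.4762, φ₂ = 0.1856, Δλ = 132.411° = 2.3110 rad.
Haversine: a = sin²(Δφ/2) + cos φ₁ cos φ₂ sin²(Δλ/2) = 0.0210 + (0.8887)(0.9828)(0.8372) = 0.75226.
Central angle c = 2·arcsin(√a) = 2.09962 rad.
Distance = R·c = 6378.14 × 2.0996 ≈ 13392 km.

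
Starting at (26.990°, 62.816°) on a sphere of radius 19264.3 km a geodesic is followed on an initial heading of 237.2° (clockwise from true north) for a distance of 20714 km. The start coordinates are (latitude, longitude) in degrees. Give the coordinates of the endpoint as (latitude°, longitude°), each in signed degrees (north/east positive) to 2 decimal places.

Angular distance δ = d/R = 20714/19264.3 = 1.07525 rad; initial bearing θ = 4.1399 rad.
sin φ₂ = sin φ₁ cos δ + cos φ₁ sin δ cos θ = (0.4538)(0.4755) + (0.8911)(0.8797)(-0.5417) = -0.2088, so φ₂ = -12.05°.
Δλ = atan2(sin θ sin δ cos φ₁, cos δ − sin φ₁ sin φ₂) = atan2(-0.6589, 0.5703) = -49.124°.
λ₂ = 62.816° − 49.124° = 13.69°.

-12.05°, 13.69°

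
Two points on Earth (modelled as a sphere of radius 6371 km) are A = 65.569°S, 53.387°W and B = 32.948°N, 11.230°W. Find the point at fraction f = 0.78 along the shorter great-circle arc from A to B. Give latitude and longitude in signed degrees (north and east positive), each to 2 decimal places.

10.91°, -17.71°

Central angle δ = 1.8110 rad. Interpolating on the sphere with fraction f = 0.78:
P = [sin((1−f)δ)·A + sin(fδ)·B] / sin δ = 0.3994·A + 1.0167·B in Cartesian coordinates,
giving P = (0.9354, -0.2988, 0.1893), i.e. latitude 10.91°, longitude -17.71°.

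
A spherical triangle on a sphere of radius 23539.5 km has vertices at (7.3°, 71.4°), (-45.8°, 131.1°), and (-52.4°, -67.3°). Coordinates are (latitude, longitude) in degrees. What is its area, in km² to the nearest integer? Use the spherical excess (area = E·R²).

Side lengths (central angles): a = 1.4057, b = 2.1596, c = 1.3101 rad; semiperimeter s = 2.4376.
By l'Huilier's theorem, tan(E/4) = √[tan(s/2) tan((s−a)/2) tan((s−b)/2) tan((s−c)/2)], giving spherical excess E = 1.4164 rad.
Area = E·R² = 1.4164 × (23539.5)² ≈ 784819955 km².

784819955 km²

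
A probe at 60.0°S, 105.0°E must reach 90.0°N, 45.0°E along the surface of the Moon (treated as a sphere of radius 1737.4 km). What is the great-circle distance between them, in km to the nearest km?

4549 km

Let φ₁ = -1.0472 rad, φ₂ = 1.5708 rad, and Δλ = -1.0472 rad.
cos c = sin φ₁ sin φ₂ + cos φ₁ cos φ₂ cos Δλ = (-0.8660)(1.0000) + (0.5000)(0.0000)(0.5000) = -0.86603,
so c = arccos(-0.86603) = 2.61799 rad.
Distance = R·c = 1737.4 × 2.6180 ≈ 4549 km.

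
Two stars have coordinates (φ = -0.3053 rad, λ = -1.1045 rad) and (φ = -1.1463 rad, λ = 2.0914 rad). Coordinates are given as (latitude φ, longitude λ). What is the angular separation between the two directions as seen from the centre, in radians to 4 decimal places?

1.6894 rad

Let φ₁ = -0.3053 rad, φ₂ = -1.1463 rad, and Δλ = -3.0873 rad.
Haversine: a = sin²(Δφ/2) + cos φ₁ cos φ₂ sin²(Δλ/2) = 0.1666 + (0.9538)(0.4119)(0.9993) = 0.55917.
Central angle c = 2·arcsin(√a) = 1.68941 rad.
So the angular separation is 1.6894 rad.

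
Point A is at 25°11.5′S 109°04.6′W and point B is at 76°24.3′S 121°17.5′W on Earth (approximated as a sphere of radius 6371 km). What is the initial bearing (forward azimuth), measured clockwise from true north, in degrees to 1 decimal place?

183.6°

Δλ = -12.215° = -0.2132 rad.
y = sin Δλ · cos φ₂ = (-0.2116)(0.2351) = -0.0497
x = cos φ₁ sin φ₂ − sin φ₁ cos φ₂ cos Δλ = (0.9049)(-0.9720) − (-0.4256)(0.2351)(0.9774) = -0.7817
θ = atan2(y, x) = -176.36°; adding 360° gives 183.6°.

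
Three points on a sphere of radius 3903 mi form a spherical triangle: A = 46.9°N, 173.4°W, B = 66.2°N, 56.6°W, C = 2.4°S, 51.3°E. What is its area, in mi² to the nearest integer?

Side lengths (central angles): a = 1.7338, b = 2.1128, c = 0.9959 rad; semiperimeter s = 2.4212.
By l'Huilier's theorem, tan(E/4) = √[tan(s/2) tan((s−a)/2) tan((s−b)/2) tan((s−c)/2)], giving spherical excess E = 1.3727 rad.
Area = E·R² = 1.3727 × (3903)² ≈ 20910994 mi².

20910994 mi²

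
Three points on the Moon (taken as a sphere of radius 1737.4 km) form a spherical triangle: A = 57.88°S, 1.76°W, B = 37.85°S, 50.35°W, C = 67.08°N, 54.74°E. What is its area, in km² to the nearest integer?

Side lengths (central angles): a = 2.2721, b = 2.2993, c = 0.6479 rad; semiperimeter s = 2.6096.
By l'Huilier's theorem, tan(E/4) = √[tan(s/2) tan((s−a)/2) tan((s−b)/2) tan((s−c)/2)], giving spherical excess E = 1.4606 rad.
Area = E·R² = 1.4606 × (1737.4)² ≈ 4408878 km².

4408878 km²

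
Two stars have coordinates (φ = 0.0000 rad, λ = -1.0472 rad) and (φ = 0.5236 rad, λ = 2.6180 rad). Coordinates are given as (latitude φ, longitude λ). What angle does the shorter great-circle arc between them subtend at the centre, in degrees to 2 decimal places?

With latitudes φ₁ = 0.000°, φ₂ = 30.000° and longitude difference Δλ = -150.000°:
cos c = sin φ₁ sin φ₂ + cos φ₁ cos φ₂ cos Δλ = (0.0000)(0.5000) + (1.0000)(0.8660)(-0.8660) = -0.75000,
so c = arccos(-0.75000) = 2.41885 rad.
So the angular separation is 138.59°.

138.59°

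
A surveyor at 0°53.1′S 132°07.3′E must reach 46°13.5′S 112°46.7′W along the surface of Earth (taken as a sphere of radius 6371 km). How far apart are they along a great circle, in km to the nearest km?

11831 km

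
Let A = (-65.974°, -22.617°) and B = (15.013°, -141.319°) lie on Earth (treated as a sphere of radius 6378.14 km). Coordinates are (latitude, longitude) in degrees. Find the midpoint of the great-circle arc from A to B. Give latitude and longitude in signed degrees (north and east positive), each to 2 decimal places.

-37.62°, -116.45°

The central angle between A and B is δ = 2.0103 rad.
With f = 0.5, the slerp weights are sin((1−f)δ)/sin δ = 0.9329 and sin(fδ)/sin δ = 0.9329.
Weighted sum of the unit vectors: (0.9329)·(0.3758,-0.1566,-0.9134) + (0.9329)·(-0.7540,-0.6037,0.2590) = (-0.3528, -0.7092, -0.6104).
Converting back: φ = atan2(z, √(x²+y²)) = -37.62°, λ = atan2(y, x) = -116.45°.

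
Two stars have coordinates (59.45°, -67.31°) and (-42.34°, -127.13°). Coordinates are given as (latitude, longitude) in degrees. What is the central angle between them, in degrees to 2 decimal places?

Let φ₁ = 1.0376 rad, φ₂ = -0.7390 rad, and Δλ = -1.0441 rad.
cos c = sin φ₁ sin φ₂ + cos φ₁ cos φ₂ cos Δλ = (0.8612)(-0.6735) + (0.5083)(0.7392)(0.5027) = -0.39116,
so c = arccos(-0.39116) = 1.97269 rad.
So the angular separation is 113.03°.

113.03°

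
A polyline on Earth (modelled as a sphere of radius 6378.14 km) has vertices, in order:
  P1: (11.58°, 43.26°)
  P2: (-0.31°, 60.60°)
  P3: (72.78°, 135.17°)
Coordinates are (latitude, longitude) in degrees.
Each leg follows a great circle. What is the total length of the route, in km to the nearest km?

11879 km

Leg P1→P2: central angle 0.3653 rad, distance 2329.8 km.
Leg P2→P3: central angle 1.4971 rad, distance 9548.9 km.
Total: 2329.8 + 9548.9 ≈ 11879 km.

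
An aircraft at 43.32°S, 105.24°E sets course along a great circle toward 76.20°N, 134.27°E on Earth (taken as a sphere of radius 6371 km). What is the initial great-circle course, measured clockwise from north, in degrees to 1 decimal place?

7.8°

Δλ = 29.030° = 0.5067 rad.
y = sin Δλ · cos φ₂ = (0.4853)(0.2385) = 0.1158
x = cos φ₁ sin φ₂ − sin φ₁ cos φ₂ cos Δλ = (0.7275)(0.9711) − (-0.6861)(0.2385)(0.8744) = 0.8496
θ = atan2(y, x) = 7.76°, so the bearing is 7.8°.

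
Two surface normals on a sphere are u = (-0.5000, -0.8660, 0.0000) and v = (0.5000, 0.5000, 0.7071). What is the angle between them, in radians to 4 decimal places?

u·v = -0.6830; |u| = 1.0000, |v| = 1.0000.
cos θ = (u·v)/(|u||v|) = -0.6830, so θ = 2.3227 rad.

2.3227 rad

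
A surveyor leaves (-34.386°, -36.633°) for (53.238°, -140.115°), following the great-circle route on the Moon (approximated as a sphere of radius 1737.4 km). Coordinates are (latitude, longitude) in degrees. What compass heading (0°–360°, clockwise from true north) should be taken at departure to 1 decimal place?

Δλ = -103.482° = -1.8061 rad.
y = sin Δλ · cos φ₂ = (-0.9724)(0.5985) = -0.5820
x = cos φ₁ sin φ₂ − sin φ₁ cos φ₂ cos Δλ = (0.8253)(0.8011) − (-0.5648)(0.5985)(-0.2331) = 0.5823
θ = atan2(y, x) = -44.98°; adding 360° gives 315.0°.

315.0°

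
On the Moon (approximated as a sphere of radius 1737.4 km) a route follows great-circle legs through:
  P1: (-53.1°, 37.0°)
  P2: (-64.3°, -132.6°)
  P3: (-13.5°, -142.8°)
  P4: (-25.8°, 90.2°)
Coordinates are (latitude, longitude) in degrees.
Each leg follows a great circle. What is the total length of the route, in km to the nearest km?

6937 km

Leg P1→P2: central angle 1.0878 rad, distance 1889.9 km.
Leg P2→P3: central angle 0.8952 rad, distance 1555.3 km.
Leg P3→P4: central angle 2.0100 rad, distance 3492.2 km.
Total: 1889.9 + 1555.3 + 3492.2 ≈ 6937 km.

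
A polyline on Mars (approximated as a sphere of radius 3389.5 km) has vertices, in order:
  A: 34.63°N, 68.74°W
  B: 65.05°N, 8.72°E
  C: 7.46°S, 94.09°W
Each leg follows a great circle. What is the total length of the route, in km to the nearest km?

9226 km

Leg A→B: central angle 0.9390 rad, distance 3182.7 km.
Leg B→C: central angle 1.7828 rad, distance 6042.9 km.
Total: 3182.7 + 6042.9 ≈ 9226 km.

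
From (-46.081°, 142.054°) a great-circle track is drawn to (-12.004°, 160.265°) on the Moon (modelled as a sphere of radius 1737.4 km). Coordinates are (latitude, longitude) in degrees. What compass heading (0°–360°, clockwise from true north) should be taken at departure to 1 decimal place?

With φ₁ = -0.8043, φ₂ = -0.2095, Δλ = 0.3178 rad, the forward-azimuth formula gives
θ = atan2( sin Δλ cos φ₂ , cos φ₁ sin φ₂ − sin φ₁ cos φ₂ cos Δλ ) = atan2(0.3057, 0.5250) = 30.21°.
So the initial bearing is 30.2°.

30.2°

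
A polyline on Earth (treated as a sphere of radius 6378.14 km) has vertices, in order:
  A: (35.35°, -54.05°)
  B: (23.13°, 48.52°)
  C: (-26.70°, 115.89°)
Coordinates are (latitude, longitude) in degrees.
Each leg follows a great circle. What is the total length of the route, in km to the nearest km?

Leg A→B: central angle 1.5067 rad, distance 9610.1 km.
Leg B→C: central angle 1.4307 rad, distance 9125.3 km.
Total: 9610.1 + 9125.3 ≈ 18735 km.

18735 km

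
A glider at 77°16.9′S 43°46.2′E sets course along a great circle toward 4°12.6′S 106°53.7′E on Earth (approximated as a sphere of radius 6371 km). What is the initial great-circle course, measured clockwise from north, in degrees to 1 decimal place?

64.5°

With φ₁ = -1.3488, φ₂ = -0.0735, Δλ = 1.1017 rad, the forward-azimuth formula gives
θ = atan2( sin Δλ cos φ₂ , cos φ₁ sin φ₂ − sin φ₁ cos φ₂ cos Δλ ) = atan2(0.8896, 0.4236) = 64.54°.
So the initial bearing is 64.5°.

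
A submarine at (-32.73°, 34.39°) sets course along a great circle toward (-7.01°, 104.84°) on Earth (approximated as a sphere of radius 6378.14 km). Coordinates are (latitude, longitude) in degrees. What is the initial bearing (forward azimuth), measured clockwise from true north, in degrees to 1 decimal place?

85.3°

With φ₁ = -0.5712, φ₂ = -0.1223, Δλ = 1.2296 rad, the forward-azimuth formula gives
θ = atan2( sin Δλ cos φ₂ , cos φ₁ sin φ₂ − sin φ₁ cos φ₂ cos Δλ ) = atan2(0.9353, 0.0769) = 85.30°.
So the initial bearing is 85.3°.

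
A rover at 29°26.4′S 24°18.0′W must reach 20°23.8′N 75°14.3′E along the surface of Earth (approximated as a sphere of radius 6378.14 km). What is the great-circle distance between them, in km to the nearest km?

12006 km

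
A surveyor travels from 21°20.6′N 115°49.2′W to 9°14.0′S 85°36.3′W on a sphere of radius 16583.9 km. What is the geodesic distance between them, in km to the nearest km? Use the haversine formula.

Let φ₁ = 0.3725 rad, φ₂ = -0.1612 rad, and Δλ = 0.5274 rad.
Haversine: a = sin²(Δφ/2) + cos φ₁ cos φ₂ sin²(Δλ/2) = 0.0695 + (0.9314)(0.9870)(0.0679) = 0.13198.
Central angle c = 2·arcsin(√a) = 0.74358 rad.
Distance = R·c = 16583.9 × 0.7436 ≈ 12331 km.

12331 km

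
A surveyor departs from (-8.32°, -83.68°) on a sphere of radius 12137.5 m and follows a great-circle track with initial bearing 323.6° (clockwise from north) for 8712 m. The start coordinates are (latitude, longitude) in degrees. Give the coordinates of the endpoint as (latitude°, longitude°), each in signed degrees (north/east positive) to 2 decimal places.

24.51°, -109.08°

Angular distance δ = d/R = 8712/12137.5 = 0.71778 rad; initial bearing θ = 5.6479 rad.
sin φ₂ = sin φ₁ cos δ + cos φ₁ sin δ cos θ = (-0.1447)(0.7533) + (0.9895)(0.6577)(0.8049) = 0.4148, so φ₂ = 24.51°.
Δλ = atan2(sin θ sin δ cos φ₁, cos δ − sin φ₁ sin φ₂) = atan2(-0.3862, 0.8133) = -25.401°.
λ₂ = -83.680° − 25.401° = -109.08°.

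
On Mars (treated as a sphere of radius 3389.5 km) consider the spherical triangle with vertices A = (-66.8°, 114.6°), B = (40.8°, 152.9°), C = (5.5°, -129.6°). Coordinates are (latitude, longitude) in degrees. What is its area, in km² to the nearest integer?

22445744 km²

Side lengths (central angles): a = 1.3431, b = 1.8325, c = 1.9461 rad; semiperimeter s = 2.5609.
By l'Huilier's theorem, tan(E/4) = √[tan(s/2) tan((s−a)/2) tan((s−b)/2) tan((s−c)/2)], giving spherical excess E = 1.9537 rad.
Area = E·R² = 1.9537 × (3389.5)² ≈ 22445744 km².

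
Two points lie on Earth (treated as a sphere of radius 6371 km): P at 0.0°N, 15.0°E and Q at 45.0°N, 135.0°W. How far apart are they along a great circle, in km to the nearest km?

In radians: φ₁ = 0.0000, φ₂ = 0.7854, Δλ = -150.000° = -2.6180 rad.
Haversine: a = sin²(Δφ/2) + cos φ₁ cos φ₂ sin²(Δλ/2) = 0.1464 + (1.0000)(0.7071)(0.9330) = 0.80619.
Central angle c = 2·arcsin(√a) = 2.22985 rad.
Distance = R·c = 6371 × 2.2299 ≈ 14206 km.

14206 km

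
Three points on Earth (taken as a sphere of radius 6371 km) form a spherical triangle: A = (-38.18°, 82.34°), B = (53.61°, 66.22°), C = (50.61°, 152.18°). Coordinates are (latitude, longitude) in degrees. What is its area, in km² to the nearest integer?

40717620 km²

Side lengths (central angles): a = 0.8650, b = 1.8816, c = 1.6204 rad; semiperimeter s = 2.1835.
By l'Huilier's theorem, tan(E/4) = √[tan(s/2) tan((s−a)/2) tan((s−b)/2) tan((s−c)/2)], giving spherical excess E = 1.0032 rad.
Area = E·R² = 1.0032 × (6371)² ≈ 40717620 km².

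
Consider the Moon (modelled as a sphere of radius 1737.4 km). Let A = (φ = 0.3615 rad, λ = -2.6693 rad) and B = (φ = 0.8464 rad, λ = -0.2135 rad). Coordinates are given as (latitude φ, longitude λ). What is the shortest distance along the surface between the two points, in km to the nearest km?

3105 km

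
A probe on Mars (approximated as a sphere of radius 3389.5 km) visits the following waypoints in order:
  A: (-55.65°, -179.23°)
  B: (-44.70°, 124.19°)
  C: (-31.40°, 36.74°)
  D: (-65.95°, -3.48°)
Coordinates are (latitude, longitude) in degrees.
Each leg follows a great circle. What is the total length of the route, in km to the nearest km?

Leg A→B: central angle 0.6408 rad, distance 2172.0 km.
Leg B→C: central angle 1.1664 rad, distance 3953.5 km.
Leg C→D: central angle 0.7357 rad, distance 2493.5 km.
Total: 2172.0 + 3953.5 + 2493.5 ≈ 8619 km.

8619 km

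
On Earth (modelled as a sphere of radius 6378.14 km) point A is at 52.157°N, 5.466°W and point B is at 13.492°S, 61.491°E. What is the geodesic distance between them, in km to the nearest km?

Let φ₁ = 0.9103 rad, φ₂ = -0.2355 rad, and Δλ = 1.1686 rad.
cos c = sin φ₁ sin φ₂ + cos φ₁ cos φ₂ cos Δλ = (0.7897)(-0.2333) + (0.6135)(0.9724)(0.3914) = 0.04927,
so c = arccos(0.04927) = 1.52151 rad.
Distance = R·c = 6378.14 × 1.5215 ≈ 9704 km.

9704 km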